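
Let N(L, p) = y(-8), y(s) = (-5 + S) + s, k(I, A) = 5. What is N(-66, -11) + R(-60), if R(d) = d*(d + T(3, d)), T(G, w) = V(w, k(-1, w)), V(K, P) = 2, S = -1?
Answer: 3466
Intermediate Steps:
T(G, w) = 2
y(s) = -6 + s (y(s) = (-5 - 1) + s = -6 + s)
N(L, p) = -14 (N(L, p) = -6 - 8 = -14)
R(d) = d*(2 + d) (R(d) = d*(d + 2) = d*(2 + d))
N(-66, -11) + R(-60) = -14 - 60*(2 - 60) = -14 - 60*(-58) = -14 + 3480 = 3466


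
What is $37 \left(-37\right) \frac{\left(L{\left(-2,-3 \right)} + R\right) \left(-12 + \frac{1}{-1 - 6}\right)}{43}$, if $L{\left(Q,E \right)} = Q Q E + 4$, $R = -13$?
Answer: $- \frac{349095}{43} \approx -8118.5$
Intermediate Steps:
$L{\left(Q,E \right)} = 4 + E Q^{2}$ ($L{\left(Q,E \right)} = Q^{2} E + 4 = E Q^{2} + 4 = 4 + E Q^{2}$)
$37 \left(-37\right) \frac{\left(L{\left(-2,-3 \right)} + R\right) \left(-12 + \frac{1}{-1 - 6}\right)}{43} = 37 \left(-37\right) \frac{\left(\left(4 - 3 \left(-2\right)^{2}\right) - 13\right) \left(-12 + \frac{1}{-1 - 6}\right)}{43} = - 1369 \left(\left(4 - 12\right) - 13\right) \left(-12 + \frac{1}{-7}\right) \frac{1}{43} = - 1369 \left(\left(4 - 12\right) - 13\right) \left(-12 - \frac{1}{7}\right) \frac{1}{43} = - 1369 \left(-8 - 13\right) \left(- \frac{85}{7}\right) \frac{1}{43} = - 1369 \left(-21\right) \left(- \frac{85}{7}\right) \frac{1}{43} = - 1369 \cdot 255 \cdot \frac{1}{43} = \left(-1369\right) \frac{255}{43} = - \frac{349095}{43}$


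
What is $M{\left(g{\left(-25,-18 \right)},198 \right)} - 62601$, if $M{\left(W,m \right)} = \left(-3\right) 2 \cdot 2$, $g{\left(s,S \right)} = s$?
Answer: $-62613$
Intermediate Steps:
$M{\left(W,m \right)} = -12$ ($M{\left(W,m \right)} = \left(-6\right) 2 = -12$)
$M{\left(g{\left(-25,-18 \right)},198 \right)} - 62601 = -12 - 62601 = -62613$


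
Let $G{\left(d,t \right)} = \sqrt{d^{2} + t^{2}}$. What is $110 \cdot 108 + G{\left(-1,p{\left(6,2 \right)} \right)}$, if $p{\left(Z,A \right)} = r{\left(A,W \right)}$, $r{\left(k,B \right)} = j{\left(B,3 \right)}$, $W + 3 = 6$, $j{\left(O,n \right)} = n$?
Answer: $11880 + \sqrt{10} \approx 11883.0$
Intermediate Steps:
$W = 3$ ($W = -3 + 6 = 3$)
$r{\left(k,B \right)} = 3$
$p{\left(Z,A \right)} = 3$
$110 \cdot 108 + G{\left(-1,p{\left(6,2 \right)} \right)} = 110 \cdot 108 + \sqrt{\left(-1\right)^{2} + 3^{2}} = 11880 + \sqrt{1 + 9} = 11880 + \sqrt{10}$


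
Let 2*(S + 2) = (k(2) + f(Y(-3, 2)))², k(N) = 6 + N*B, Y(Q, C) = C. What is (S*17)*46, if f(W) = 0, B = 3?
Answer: 54740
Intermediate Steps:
k(N) = 6 + 3*N (k(N) = 6 + N*3 = 6 + 3*N)
S = 70 (S = -2 + ((6 + 3*2) + 0)²/2 = -2 + ((6 + 6) + 0)²/2 = -2 + (12 + 0)²/2 = -2 + (½)*12² = -2 + (½)*144 = -2 + 72 = 70)
(S*17)*46 = (70*17)*46 = 1190*46 = 54740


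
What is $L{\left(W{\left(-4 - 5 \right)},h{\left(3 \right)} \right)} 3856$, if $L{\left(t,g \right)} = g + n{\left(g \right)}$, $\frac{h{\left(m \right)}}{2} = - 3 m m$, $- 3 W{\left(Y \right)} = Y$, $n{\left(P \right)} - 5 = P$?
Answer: $-397168$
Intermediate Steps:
$n{\left(P \right)} = 5 + P$
$W{\left(Y \right)} = - \frac{Y}{3}$
$h{\left(m \right)} = - 6 m^{2}$ ($h{\left(m \right)} = 2 - 3 m m = 2 \left(- 3 m^{2}\right) = - 6 m^{2}$)
$L{\left(t,g \right)} = 5 + 2 g$ ($L{\left(t,g \right)} = g + \left(5 + g\right) = 5 + 2 g$)
$L{\left(W{\left(-4 - 5 \right)},h{\left(3 \right)} \right)} 3856 = \left(5 + 2 \left(- 6 \cdot 3^{2}\right)\right) 3856 = \left(5 + 2 \left(\left(-6\right) 9\right)\right) 3856 = \left(5 + 2 \left(-54\right)\right) 3856 = \left(5 - 108\right) 3856 = \left(-103\right) 3856 = -397168$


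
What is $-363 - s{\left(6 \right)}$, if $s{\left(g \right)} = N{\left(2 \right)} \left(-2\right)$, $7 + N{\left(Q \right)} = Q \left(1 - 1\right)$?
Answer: $-377$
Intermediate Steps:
$N{\left(Q \right)} = -7$ ($N{\left(Q \right)} = -7 + Q \left(1 - 1\right) = -7 + Q 0 = -7 + 0 = -7$)
$s{\left(g \right)} = 14$ ($s{\left(g \right)} = \left(-7\right) \left(-2\right) = 14$)
$-363 - s{\left(6 \right)} = -363 - 14 = -377$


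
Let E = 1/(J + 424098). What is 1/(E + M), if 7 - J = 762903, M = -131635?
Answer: -338798/44597674731 ≈ -7.5968e-6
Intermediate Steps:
J = -762896 (J = 7 - 1*762903 = 7 - 762903 = -762896)
E = -1/338798 (E = 1/(-762896 + 424098) = 1/(-338798) = -1/338798 ≈ -2.9516e-6)
1/(E + M) = 1/(-1/338798 - 131635) = 1/(-44597674731/338798) = -338798/44597674731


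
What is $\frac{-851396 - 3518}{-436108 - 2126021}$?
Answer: $\frac{854914}{2562129} \approx 0.33367$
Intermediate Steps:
$\frac{-851396 - 3518}{-436108 - 2126021} = - \frac{854914}{-2562129} = \left(-854914\right) \left(- \frac{1}{2562129}\right) = \frac{854914}{2562129}$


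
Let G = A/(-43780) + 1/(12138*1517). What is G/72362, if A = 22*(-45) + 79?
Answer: 8387300993/29166817031786280 ≈ 2.8756e-7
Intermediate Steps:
A = -911 (A = -990 + 79 = -911)
G = 8387300993/403068143940 (G = -911/(-43780) + 1/(12138*1517) = -911*(-1/43780) + (1/12138)*(1/1517) = 911/43780 + 1/18413346 = 8387300993/403068143940 ≈ 0.020809)
G/72362 = (8387300993/403068143940)/72362 = (8387300993/403068143940)*(1/72362) = 8387300993/29166817031786280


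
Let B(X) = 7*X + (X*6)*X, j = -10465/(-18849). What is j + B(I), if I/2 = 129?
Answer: 7562040775/18849 ≈ 4.0119e+5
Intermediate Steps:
I = 258 (I = 2*129 = 258)
j = 10465/18849 (j = -10465*(-1/18849) = 10465/18849 ≈ 0.55520)
B(X) = 6*X² + 7*X (B(X) = 7*X + (6*X)*X = 7*X + 6*X² = 6*X² + 7*X)
j + B(I) = 10465/18849 + 258*(7 + 6*258) = 10465/18849 + 258*(7 + 1548) = 10465/18849 + 258*1555 = 10465/18849 + 401190 = 7562040775/18849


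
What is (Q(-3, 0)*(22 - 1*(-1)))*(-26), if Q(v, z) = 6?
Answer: -3588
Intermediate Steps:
(Q(-3, 0)*(22 - 1*(-1)))*(-26) = (6*(22 - 1*(-1)))*(-26) = (6*(22 + 1))*(-26) = (6*23)*(-26) = 138*(-26) = -3588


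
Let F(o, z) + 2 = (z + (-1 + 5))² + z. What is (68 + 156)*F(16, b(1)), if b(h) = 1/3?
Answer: 34496/9 ≈ 3832.9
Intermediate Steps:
b(h) = ⅓
F(o, z) = -2 + z + (4 + z)² (F(o, z) = -2 + ((z + (-1 + 5))² + z) = -2 + ((z + 4)² + z) = -2 + ((4 + z)² + z) = -2 + (z + (4 + z)²) = -2 + z + (4 + z)²)
(68 + 156)*F(16, b(1)) = (68 + 156)*(-2 + ⅓ + (4 + ⅓)²) = 224*(-2 + ⅓ + (13/3)²) = 224*(-2 + ⅓ + 169/9) = 224*(154/9) = 34496/9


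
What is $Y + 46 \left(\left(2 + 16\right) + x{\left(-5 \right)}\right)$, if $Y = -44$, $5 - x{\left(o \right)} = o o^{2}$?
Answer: $6764$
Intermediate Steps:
$x{\left(o \right)} = 5 - o^{3}$ ($x{\left(o \right)} = 5 - o o^{2} = 5 - o^{3}$)
$Y + 46 \left(\left(2 + 16\right) + x{\left(-5 \right)}\right) = -44 + 46 \left(\left(2 + 16\right) + \left(5 - \left(-5\right)^{3}\right)\right) = -44 + 46 \left(18 + \left(5 - -125\right)\right) = -44 + 46 \left(18 + \left(5 + 125\right)\right) = -44 + 46 \left(18 + 130\right) = -44 + 46 \cdot 148 = -44 + 6808 = 6764$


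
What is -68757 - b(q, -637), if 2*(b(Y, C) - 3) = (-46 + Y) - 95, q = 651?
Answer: -69015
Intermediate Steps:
b(Y, C) = -135/2 + Y/2 (b(Y, C) = 3 + ((-46 + Y) - 95)/2 = 3 + (-141 + Y)/2 = 3 + (-141/2 + Y/2) = -135/2 + Y/2)
-68757 - b(q, -637) = -68757 - (-135/2 + (1/2)*651) = -68757 - (-135/2 + 651/2) = -68757 - 1*258 = -68757 - 258 = -69015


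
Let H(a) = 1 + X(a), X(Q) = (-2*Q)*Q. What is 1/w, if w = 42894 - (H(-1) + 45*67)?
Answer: 1/39880 ≈ 2.5075e-5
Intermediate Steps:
X(Q) = -2*Q**2
H(a) = 1 - 2*a**2
w = 39880 (w = 42894 - ((1 - 2*(-1)**2) + 45*67) = 42894 - ((1 - 2*1) + 3015) = 42894 - ((1 - 2) + 3015) = 42894 - (-1 + 3015) = 42894 - 1*3014 = 42894 - 3014 = 39880)
1/w = 1/39880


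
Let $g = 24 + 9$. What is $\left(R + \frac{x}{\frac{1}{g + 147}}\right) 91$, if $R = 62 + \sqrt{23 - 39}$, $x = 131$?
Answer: $2151422 + 364 i \approx 2.1514 \cdot 10^{6} + 364.0 i$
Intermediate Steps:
$g = 33$
$R = 62 + 4 i$ ($R = 62 + \sqrt{-16} = 62 + 4 i \approx 62.0 + 4.0 i$)
$\left(R + \frac{x}{\frac{1}{g + 147}}\right) 91 = \left(\left(62 + 4 i\right) + \frac{131}{\frac{1}{33 + 147}}\right) 91 = \left(\left(62 + 4 i\right) + \frac{131}{\frac{1}{180}}\right) 91 = \left(\left(62 + 4 i\right) + 131 \frac{1}{\frac{1}{180}}\right) 91 = \left(\left(62 + 4 i\right) + 131 \cdot 180\right) 91 = \left(\left(62 + 4 i\right) + 23580\right) 91 = \left(23642 + 4 i\right) 91 = 2151422 + 364 i$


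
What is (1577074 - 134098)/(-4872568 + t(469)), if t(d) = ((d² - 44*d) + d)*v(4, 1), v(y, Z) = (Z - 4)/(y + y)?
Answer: -5771904/19789963 ≈ -0.29166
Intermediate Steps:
v(y, Z) = (-4 + Z)/(2*y) (v(y, Z) = (-4 + Z)/((2*y)) = (-4 + Z)*(1/(2*y)) = (-4 + Z)/(2*y))
t(d) = -3*d²/8 + 129*d/8 (t(d) = ((d² - 44*d) + d)*((½)*(-4 + 1)/4) = (d² - 43*d)*((½)*(¼)*(-3)) = (d² - 43*d)*(-3/8) = -3*d²/8 + 129*d/8)
(1577074 - 134098)/(-4872568 + t(469)) = (1577074 - 134098)/(-4872568 + (3/8)*469*(43 - 1*469)) = 1442976/(-4872568 + (3/8)*469*(43 - 469)) = 1442976/(-4872568 + (3/8)*469*(-426)) = 1442976/(-4872568 - 299691/4) = 1442976/(-19789963/4) = 1442976*(-4/19789963) = -5771904/19789963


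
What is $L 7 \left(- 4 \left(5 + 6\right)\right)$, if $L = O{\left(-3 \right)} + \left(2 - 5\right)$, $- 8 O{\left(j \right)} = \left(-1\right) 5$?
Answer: $\frac{1463}{2} \approx 731.5$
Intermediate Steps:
$O{\left(j \right)} = \frac{5}{8}$ ($O{\left(j \right)} = - \frac{\left(-1\right) 5}{8} = \left(- \frac{1}{8}\right) \left(-5\right) = \frac{5}{8}$)
$L = - \frac{19}{8}$ ($L = \frac{5}{8} + \left(2 - 5\right) = \frac{5}{8} - 3 = - \frac{19}{8} \approx -2.375$)
$L 7 \left(- 4 \left(5 + 6\right)\right) = \left(- \frac{19}{8}\right) 7 \left(- 4 \left(5 + 6\right)\right) = - \frac{133 \left(\left(-4\right) 11\right)}{8} = \left(- \frac{133}{8}\right) \left(-44\right) = \frac{1463}{2}$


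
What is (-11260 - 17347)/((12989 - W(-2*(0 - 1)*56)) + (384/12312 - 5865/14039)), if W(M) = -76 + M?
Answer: -206027814249/93284812550 ≈ -2.2086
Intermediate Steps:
(-11260 - 17347)/((12989 - W(-2*(0 - 1)*56)) + (384/12312 - 5865/14039)) = (-11260 - 17347)/((12989 - (-76 - 2*(0 - 1)*56)) + (384/12312 - 5865/14039)) = -28607/((12989 - (-76 - 2*(-1)*56)) + (384*(1/12312) - 5865*1/14039)) = -28607/((12989 - (-76 + 2*56)) + (16/513 - 5865/14039)) = -28607/((12989 - (-76 + 112)) - 2784121/7202007) = -28607/((12989 - 1*36) - 2784121/7202007) = -28607/((12989 - 36) - 2784121/7202007) = -28607/(12953 - 2784121/7202007) = -28607/93284812550/7202007 = -28607*7202007/93284812550 = -206027814249/93284812550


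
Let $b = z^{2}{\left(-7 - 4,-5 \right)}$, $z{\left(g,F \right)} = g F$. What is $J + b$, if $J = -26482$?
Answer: $-23457$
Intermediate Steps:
$z{\left(g,F \right)} = F g$
$b = 3025$ ($b = \left(- 5 \left(-7 - 4\right)\right)^{2} = \left(\left(-5\right) \left(-11\right)\right)^{2} = 55^{2} = 3025$)
$J + b = -26482 + 3025 = -23457$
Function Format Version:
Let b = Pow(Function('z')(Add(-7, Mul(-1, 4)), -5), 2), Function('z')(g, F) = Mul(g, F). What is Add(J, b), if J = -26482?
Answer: -23457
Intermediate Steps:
Function('z')(g, F) = Mul(F, g)
b = 3025 (b = Pow(Mul(-5, Add(-7, Mul(-1, 4))), 2) = Pow(Mul(-5, Add(-7, -4)), 2) = Pow(Mul(-5, -11), 2) = Pow(55, 2) = 3025)
Add(J, b) = Add(-26482, 3025) = -23457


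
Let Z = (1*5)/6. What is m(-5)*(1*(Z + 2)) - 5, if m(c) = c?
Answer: -115/6 ≈ -19.167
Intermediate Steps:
Z = ⅚ (Z = 5*(⅙) = ⅚ ≈ 0.83333)
m(-5)*(1*(Z + 2)) - 5 = -5*(⅚ + 2) - 5 = -5*17/6 - 5 = -85/6 - 5 = -115/6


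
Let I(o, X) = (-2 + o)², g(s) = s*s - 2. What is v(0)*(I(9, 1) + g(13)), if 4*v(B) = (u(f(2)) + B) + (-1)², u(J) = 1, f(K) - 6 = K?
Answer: 108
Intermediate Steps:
g(s) = -2 + s² (g(s) = s² - 2 = -2 + s²)
f(K) = 6 + K
v(B) = ½ + B/4 (v(B) = ((1 + B) + (-1)²)/4 = ((1 + B) + 1)/4 = (2 + B)/4 = ½ + B/4)
v(0)*(I(9, 1) + g(13)) = (½ + (¼)*0)*((-2 + 9)² + (-2 + 13²)) = (½ + 0)*(7² + (-2 + 169)) = (49 + 167)/2 = (½)*216 = 108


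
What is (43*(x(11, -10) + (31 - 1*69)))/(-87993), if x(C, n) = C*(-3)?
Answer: 3053/87993 ≈ 0.034696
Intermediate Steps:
x(C, n) = -3*C
(43*(x(11, -10) + (31 - 1*69)))/(-87993) = (43*(-3*11 + (31 - 1*69)))/(-87993) = (43*(-33 + (31 - 69)))*(-1/87993) = (43*(-33 - 38))*(-1/87993) = (43*(-71))*(-1/87993) = -3053*(-1/87993) = 3053/87993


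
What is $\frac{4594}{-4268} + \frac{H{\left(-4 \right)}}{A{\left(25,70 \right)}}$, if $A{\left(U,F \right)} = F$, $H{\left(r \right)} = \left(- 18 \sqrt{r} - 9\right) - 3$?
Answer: $- \frac{93199}{74690} - \frac{18 i}{35} \approx -1.2478 - 0.51429 i$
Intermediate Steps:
$H{\left(r \right)} = -12 - 18 \sqrt{r}$ ($H{\left(r \right)} = \left(-9 - 18 \sqrt{r}\right) - 3 = -12 - 18 \sqrt{r}$)
$\frac{4594}{-4268} + \frac{H{\left(-4 \right)}}{A{\left(25,70 \right)}} = \frac{4594}{-4268} + \frac{-12 - 18 \sqrt{-4}}{70} = 4594 \left(- \frac{1}{4268}\right) + \left(-12 - 18 \cdot 2 i\right) \frac{1}{70} = - \frac{2297}{2134} + \left(-12 - 36 i\right) \frac{1}{70} = - \frac{2297}{2134} - \left(\frac{6}{35} + \frac{18 i}{35}\right) = - \frac{93199}{74690} - \frac{18 i}{35}$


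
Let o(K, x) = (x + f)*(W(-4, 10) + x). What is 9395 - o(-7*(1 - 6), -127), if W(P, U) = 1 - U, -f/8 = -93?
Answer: 93307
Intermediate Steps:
f = 744 (f = -8*(-93) = 744)
o(K, x) = (-9 + x)*(744 + x) (o(K, x) = (x + 744)*((1 - 1*10) + x) = (744 + x)*((1 - 10) + x) = (744 + x)*(-9 + x) = (-9 + x)*(744 + x))
9395 - o(-7*(1 - 6), -127) = 9395 - (-6696 + (-127)² + 735*(-127)) = 9395 - (-6696 + 16129 - 93345) = 9395 - 1*(-83912) = 9395 + 83912 = 93307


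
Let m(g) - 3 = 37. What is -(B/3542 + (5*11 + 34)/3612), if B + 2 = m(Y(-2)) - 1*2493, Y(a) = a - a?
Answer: 610873/913836 ≈ 0.66847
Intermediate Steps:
Y(a) = 0
m(g) = 40 (m(g) = 3 + 37 = 40)
B = -2455 (B = -2 + (40 - 1*2493) = -2 + (40 - 2493) = -2 - 2453 = -2455)
-(B/3542 + (5*11 + 34)/3612) = -(-2455/3542 + (5*11 + 34)/3612) = -(-2455*1/3542 + (55 + 34)*(1/3612)) = -(-2455/3542 + 89*(1/3612)) = -(-2455/3542 + 89/3612) = -1*(-610873/913836) = 610873/913836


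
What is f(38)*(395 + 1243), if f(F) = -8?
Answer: -13104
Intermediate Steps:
f(38)*(395 + 1243) = -8*(395 + 1243) = -8*1638 = -13104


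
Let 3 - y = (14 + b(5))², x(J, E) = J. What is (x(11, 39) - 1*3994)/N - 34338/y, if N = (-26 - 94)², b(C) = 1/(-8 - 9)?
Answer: 23780125489/132724800 ≈ 179.17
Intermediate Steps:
b(C) = -1/17 (b(C) = 1/(-17) = -1/17)
y = -55302/289 (y = 3 - (14 - 1/17)² = 3 - (237/17)² = 3 - 1*56169/289 = 3 - 56169/289 = -55302/289 ≈ -191.36)
N = 14400 (N = (-120)² = 14400)
(x(11, 39) - 1*3994)/N - 34338/y = (11 - 1*3994)/14400 - 34338/(-55302/289) = (11 - 3994)*(1/14400) - 34338*(-289/55302) = -3983*1/14400 + 1653947/9217 = -3983/14400 + 1653947/9217 = 23780125489/132724800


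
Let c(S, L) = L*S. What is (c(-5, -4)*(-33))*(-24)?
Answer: 15840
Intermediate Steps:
(c(-5, -4)*(-33))*(-24) = (-4*(-5)*(-33))*(-24) = (20*(-33))*(-24) = -660*(-24) = 15840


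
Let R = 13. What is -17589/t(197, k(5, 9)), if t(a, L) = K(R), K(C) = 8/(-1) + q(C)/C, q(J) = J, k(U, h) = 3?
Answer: 17589/7 ≈ 2512.7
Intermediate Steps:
K(C) = -7 (K(C) = 8/(-1) + C/C = 8*(-1) + 1 = -8 + 1 = -7)
t(a, L) = -7
-17589/t(197, k(5, 9)) = -17589/(-7) = -17589*(-⅐) = 17589/7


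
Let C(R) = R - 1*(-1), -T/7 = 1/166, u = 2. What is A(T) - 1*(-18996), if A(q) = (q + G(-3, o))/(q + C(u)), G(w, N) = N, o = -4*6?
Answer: 9323045/491 ≈ 18988.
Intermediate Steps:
T = -7/166 ≈ -0.042169
o = -24
C(R) = 1 + R (C(R) = R + 1 = 1 + R)
A(q) = (-24 + q)/(3 + q) (A(q) = (q - 24)/(q + (1 + 2)) = (-24 + q)/(q + 3) = (-24 + q)/(3 + q))
A(T) - 1*(-18996) = (-24 - 7/166)/(3 - 7/166) - 1*(-18996) = -3991/166/(491/166) + 18996 = (166/491)*(-3991/166) + 18996 = -3991/491 + 18996 = 9323045/491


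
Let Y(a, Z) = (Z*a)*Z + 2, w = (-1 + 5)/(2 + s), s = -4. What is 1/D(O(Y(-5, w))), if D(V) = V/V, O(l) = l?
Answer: 1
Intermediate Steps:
w = -2 (w = (-1 + 5)/(2 - 4) = 4/(-2) = 4*(-1/2) = -2)
Y(a, Z) = 2 + a*Z**2 (Y(a, Z) = a*Z**2 + 2 = 2 + a*Z**2)
D(V) = 1
1/D(O(Y(-5, w))) = 1/1 = 1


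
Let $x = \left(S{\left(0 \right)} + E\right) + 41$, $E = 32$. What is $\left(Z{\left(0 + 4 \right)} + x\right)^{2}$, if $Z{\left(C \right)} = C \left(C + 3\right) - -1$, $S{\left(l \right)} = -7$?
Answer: $9025$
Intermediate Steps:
$Z{\left(C \right)} = 1 + C \left(3 + C\right)$ ($Z{\left(C \right)} = C \left(3 + C\right) + 1 = 1 + C \left(3 + C\right)$)
$x = 66$ ($x = \left(-7 + 32\right) + 41 = 25 + 41 = 66$)
$\left(Z{\left(0 + 4 \right)} + x\right)^{2} = \left(\left(1 + \left(0 + 4\right)^{2} + 3 \left(0 + 4\right)\right) + 66\right)^{2} = \left(\left(1 + 4^{2} + 3 \cdot 4\right) + 66\right)^{2} = \left(\left(1 + 16 + 12\right) + 66\right)^{2} = \left(29 + 66\right)^{2} = 95^{2} = 9025$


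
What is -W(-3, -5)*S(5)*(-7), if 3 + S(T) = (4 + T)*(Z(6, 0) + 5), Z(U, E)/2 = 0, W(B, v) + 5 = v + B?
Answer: -3822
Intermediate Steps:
W(B, v) = -5 + B + v (W(B, v) = -5 + (v + B) = -5 + (B + v) = -5 + B + v)
Z(U, E) = 0 (Z(U, E) = 2*0 = 0)
S(T) = 17 + 5*T (S(T) = -3 + (4 + T)*(0 + 5) = -3 + (4 + T)*5 = -3 + (20 + 5*T) = 17 + 5*T)
-W(-3, -5)*S(5)*(-7) = -(-5 - 3 - 5)*(17 + 5*5)*(-7) = -(-13*(17 + 25))*(-7) = -(-13*42)*(-7) = -(-546)*(-7) = -1*3822 = -3822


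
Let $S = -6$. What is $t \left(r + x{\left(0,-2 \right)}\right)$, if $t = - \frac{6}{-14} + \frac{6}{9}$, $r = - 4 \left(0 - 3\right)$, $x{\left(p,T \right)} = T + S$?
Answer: $\frac{92}{21} \approx 4.381$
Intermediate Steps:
$x{\left(p,T \right)} = -6 + T$ ($x{\left(p,T \right)} = T - 6 = -6 + T$)
$r = 12$ ($r = \left(-4\right) \left(-3\right) = 12$)
$t = \frac{23}{21}$ ($t = \left(-6\right) \left(- \frac{1}{14}\right) + 6 \cdot \frac{1}{9} = \frac{3}{7} + \frac{2}{3} = \frac{23}{21} \approx 1.0952$)
$t \left(r + x{\left(0,-2 \right)}\right) = \frac{23 \left(12 - 8\right)}{21} = \frac{23}{21} \cdot 4 = \frac{92}{21}$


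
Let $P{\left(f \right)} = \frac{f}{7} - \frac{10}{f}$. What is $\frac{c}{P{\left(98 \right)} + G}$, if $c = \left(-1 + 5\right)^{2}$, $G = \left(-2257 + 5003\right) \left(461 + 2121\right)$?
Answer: $\frac{784}{347419109} \approx 2.2566 \cdot 10^{-6}$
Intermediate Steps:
$P{\left(f \right)} = - \frac{10}{f} + \frac{f}{7}$ ($P{\left(f \right)} = f \frac{1}{7} - \frac{10}{f} = \frac{f}{7} - \frac{10}{f} = - \frac{10}{f} + \frac{f}{7}$)
$G = 7090172$ ($G = 2746 \cdot 2582 = 7090172$)
$c = 16$ ($c = 4^{2} = 16$)
$\frac{c}{P{\left(98 \right)} + G} = \frac{16}{\left(- \frac{10}{98} + \frac{1}{7} \cdot 98\right) + 7090172} = \frac{16}{\left(\left(-10\right) \frac{1}{98} + 14\right) + 7090172} = \frac{16}{\left(- \frac{5}{49} + 14\right) + 7090172} = \frac{16}{\frac{681}{49} + 7090172} = \frac{16}{\frac{347419109}{49}} = 16 \cdot \frac{49}{347419109} = \frac{784}{347419109}$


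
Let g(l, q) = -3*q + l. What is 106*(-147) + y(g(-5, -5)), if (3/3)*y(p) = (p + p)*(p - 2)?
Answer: -15422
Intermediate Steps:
g(l, q) = l - 3*q
y(p) = 2*p*(-2 + p) (y(p) = (p + p)*(p - 2) = (2*p)*(-2 + p) = 2*p*(-2 + p))
106*(-147) + y(g(-5, -5)) = 106*(-147) + 2*(-5 - 3*(-5))*(-2 + (-5 - 3*(-5))) = -15582 + 2*(-5 + 15)*(-2 + (-5 + 15)) = -15582 + 2*10*(-2 + 10) = -15582 + 2*10*8 = -15582 + 160 = -15422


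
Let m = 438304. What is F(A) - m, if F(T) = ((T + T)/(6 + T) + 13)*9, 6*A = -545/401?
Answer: -6086865427/13891 ≈ -4.3819e+5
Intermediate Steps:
A = -545/2406 (A = (-545/401)/6 = (-545*1/401)/6 = (⅙)*(-545/401) = -545/2406 ≈ -0.22652)
F(T) = 117 + 18*T/(6 + T) (F(T) = ((2*T)/(6 + T) + 13)*9 = (2*T/(6 + T) + 13)*9 = (13 + 2*T/(6 + T))*9 = 117 + 18*T/(6 + T))
F(A) - m = 27*(26 + 5*(-545/2406))/(6 - 545/2406) - 1*438304 = 27*(26 - 2725/2406)/(13891/2406) - 438304 = 27*(2406/13891)*(59831/2406) - 438304 = 1615437/13891 - 438304 = -6086865427/13891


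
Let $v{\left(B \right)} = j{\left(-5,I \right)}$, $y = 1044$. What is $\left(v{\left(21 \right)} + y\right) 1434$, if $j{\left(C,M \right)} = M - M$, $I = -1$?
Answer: $1497096$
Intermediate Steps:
$j{\left(C,M \right)} = 0$
$v{\left(B \right)} = 0$
$\left(v{\left(21 \right)} + y\right) 1434 = \left(0 + 1044\right) 1434 = 1044 \cdot 1434 = 1497096$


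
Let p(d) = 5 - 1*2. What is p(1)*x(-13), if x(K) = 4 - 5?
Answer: -3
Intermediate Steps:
x(K) = -1
p(d) = 3 (p(d) = 5 - 2 = 3)
p(1)*x(-13) = 3*(-1) = -3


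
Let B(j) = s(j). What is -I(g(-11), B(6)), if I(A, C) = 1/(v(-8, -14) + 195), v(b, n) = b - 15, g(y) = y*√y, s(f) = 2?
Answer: -1/172 ≈ -0.0058140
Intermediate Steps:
B(j) = 2
g(y) = y^(3/2)
v(b, n) = -15 + b
I(A, C) = 1/172 (I(A, C) = 1/((-15 - 8) + 195) = 1/(-23 + 195) = 1/172)
-I(g(-11), B(6)) = -1*1/172 = -1/172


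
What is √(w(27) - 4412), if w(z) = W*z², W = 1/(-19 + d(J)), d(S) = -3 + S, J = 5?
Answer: I*√1287461/17 ≈ 66.745*I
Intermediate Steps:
W = -1/17 (W = 1/(-19 + (-3 + 5)) = 1/(-19 + 2) = 1/(-17) = -1/17 ≈ -0.058824)
w(z) = -z²/17
√(w(27) - 4412) = √(-1/17*27² - 4412) = √(-1/17*729 - 4412) = √(-729/17 - 4412) = √(-75733/17) = I*√1287461/17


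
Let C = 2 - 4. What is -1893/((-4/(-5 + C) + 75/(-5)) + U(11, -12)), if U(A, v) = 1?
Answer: 13251/94 ≈ 140.97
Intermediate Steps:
C = -2
-1893/((-4/(-5 + C) + 75/(-5)) + U(11, -12)) = -1893/((-4/(-5 - 2) + 75/(-5)) + 1) = -1893/((-4/((-7*1)) + 75*(-⅕)) + 1) = -1893/((-4/(-7) - 15) + 1) = -1893/((-4*(-⅐) - 15) + 1) = -1893/((4/7 - 15) + 1) = -1893/(-101/7 + 1) = -1893/(-94/7) = -1893*(-7/94) = 13251/94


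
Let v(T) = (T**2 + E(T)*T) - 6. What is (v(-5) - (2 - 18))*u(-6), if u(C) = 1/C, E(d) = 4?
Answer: -5/2 ≈ -2.5000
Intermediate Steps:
v(T) = -6 + T**2 + 4*T (v(T) = (T**2 + 4*T) - 6 = -6 + T**2 + 4*T)
(v(-5) - (2 - 18))*u(-6) = ((-6 + (-5)**2 + 4*(-5)) - (2 - 18))/(-6) = ((-6 + 25 - 20) - 1*(-16))*(-1/6) = (-1 + 16)*(-1/6) = 15*(-1/6) = -5/2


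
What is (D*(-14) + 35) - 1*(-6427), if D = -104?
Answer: 7918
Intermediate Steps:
(D*(-14) + 35) - 1*(-6427) = (-104*(-14) + 35) - 1*(-6427) = (1456 + 35) + 6427 = 1491 + 6427 = 7918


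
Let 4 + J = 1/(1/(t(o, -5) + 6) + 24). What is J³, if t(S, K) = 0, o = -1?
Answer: -189119224/3048625 ≈ -62.034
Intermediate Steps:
J = -574/145 (J = -4 + 1/(1/(0 + 6) + 24) = -4 + 1/(1/6 + 24) = -4 + 1/(⅙ + 24) = -4 + 1/(145/6) = -4 + 6/145 = -574/145 ≈ -3.9586)
J³ = (-574/145)³ = -189119224/3048625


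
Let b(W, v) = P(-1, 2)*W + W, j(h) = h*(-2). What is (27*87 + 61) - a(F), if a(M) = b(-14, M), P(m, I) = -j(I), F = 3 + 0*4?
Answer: 2480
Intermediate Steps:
j(h) = -2*h
F = 3 (F = 3 + 0 = 3)
P(m, I) = 2*I (P(m, I) = -(-2)*I = 2*I)
b(W, v) = 5*W (b(W, v) = (2*2)*W + W = 4*W + W = 5*W)
a(M) = -70 (a(M) = 5*(-14) = -70)
(27*87 + 61) - a(F) = (27*87 + 61) - 1*(-70) = (2349 + 61) + 70 = 2410 + 70 = 2480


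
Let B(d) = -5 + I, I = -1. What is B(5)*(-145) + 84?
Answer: 954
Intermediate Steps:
B(d) = -6 (B(d) = -5 - 1 = -6)
B(5)*(-145) + 84 = -6*(-145) + 84 = 870 + 84 = 954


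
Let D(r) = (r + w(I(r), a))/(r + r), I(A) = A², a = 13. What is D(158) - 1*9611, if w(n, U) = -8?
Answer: -1518463/158 ≈ -9610.5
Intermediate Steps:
D(r) = (-8 + r)/(2*r) (D(r) = (r - 8)/(r + r) = (-8 + r)/((2*r)) = (-8 + r)*(1/(2*r)) = (-8 + r)/(2*r))
D(158) - 1*9611 = (½)*(-8 + 158)/158 - 1*9611 = (½)*(1/158)*150 - 9611 = 75/158 - 9611 = -1518463/158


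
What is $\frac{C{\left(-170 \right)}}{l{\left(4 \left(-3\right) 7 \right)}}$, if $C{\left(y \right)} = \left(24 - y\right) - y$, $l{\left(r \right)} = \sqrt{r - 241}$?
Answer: $- \frac{28 i \sqrt{13}}{5} \approx - 20.191 i$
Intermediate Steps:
$l{\left(r \right)} = \sqrt{-241 + r}$
$C{\left(y \right)} = 24 - 2 y$
$\frac{C{\left(-170 \right)}}{l{\left(4 \left(-3\right) 7 \right)}} = \frac{24 - -340}{\sqrt{-241 + 4 \left(-3\right) 7}} = \frac{24 + 340}{\sqrt{-241 - 84}} = \frac{364}{\sqrt{-241 - 84}} = \frac{364}{\sqrt{-325}} = \frac{364}{5 i \sqrt{13}} = 364 \left(- \frac{i \sqrt{13}}{65}\right) = - \frac{28 i \sqrt{13}}{5}$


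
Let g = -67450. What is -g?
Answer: 67450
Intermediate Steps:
-g = -1*(-67450) = 67450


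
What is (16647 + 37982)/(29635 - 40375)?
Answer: -54629/10740 ≈ -5.0865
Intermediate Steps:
(16647 + 37982)/(29635 - 40375) = 54629/(-10740) = 54629*(-1/10740) = -54629/10740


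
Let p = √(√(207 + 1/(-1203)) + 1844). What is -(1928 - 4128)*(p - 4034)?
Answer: -8874800 + 2200*1203^(¾)*√(2*√62255 + 1844*√1203)/1203 ≈ -8.7800e+6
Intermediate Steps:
p = √(1844 + 2*√74892765/1203) (p = √(√(207 - 1/1203) + 1844) = √(√(249020/1203) + 1844) = √(2*√74892765/1203 + 1844) = √(1844 + 2*√74892765/1203) ≈ 43.109)
-(1928 - 4128)*(p - 4034) = -(1928 - 4128)*(1203^(¾)*√(2*√62255 + 1844*√1203)/1203 - 4034) = -(-2200)*(-4034 + 1203^(¾)*√(2*√62255 + 1844*√1203)/1203) = -(8874800 - 2200*1203^(¾)*√(2*√62255 + 1844*√1203)/1203) = -8874800 + 2200*1203^(¾)*√(2*√62255 + 1844*√1203)/1203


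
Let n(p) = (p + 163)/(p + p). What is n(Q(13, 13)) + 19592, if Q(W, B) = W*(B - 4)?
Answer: 2292404/117 ≈ 19593.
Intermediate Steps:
Q(W, B) = W*(-4 + B)
n(p) = (163 + p)/(2*p) (n(p) = (163 + p)/((2*p)) = (163 + p)*(1/(2*p)) = (163 + p)/(2*p))
n(Q(13, 13)) + 19592 = (163 + 13*(-4 + 13))/(2*((13*(-4 + 13)))) + 19592 = (163 + 13*9)/(2*((13*9))) + 19592 = (½)*(163 + 117)/117 + 19592 = (½)*(1/117)*280 + 19592 = 140/117 + 19592 = 2292404/117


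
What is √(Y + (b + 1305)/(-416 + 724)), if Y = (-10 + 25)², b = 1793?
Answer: √5574646/154 ≈ 15.332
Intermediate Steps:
Y = 225 (Y = 15² = 225)
√(Y + (b + 1305)/(-416 + 724)) = √(225 + (1793 + 1305)/(-416 + 724)) = √(225 + 3098/308) = √(225 + 3098*(1/308)) = √(225 + 1549/154) = √(36199/154) = √5574646/154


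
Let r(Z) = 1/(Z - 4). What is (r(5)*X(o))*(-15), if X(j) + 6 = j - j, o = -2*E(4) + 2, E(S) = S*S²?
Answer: 90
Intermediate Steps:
E(S) = S³
r(Z) = 1/(-4 + Z)
o = -126 (o = -2*4³ + 2 = -2*64 + 2 = -128 + 2 = -126)
X(j) = -6 (X(j) = -6 + (j - j) = -6 + 0 = -6)
(r(5)*X(o))*(-15) = (-6/(-4 + 5))*(-15) = (-6/1)*(-15) = (1*(-6))*(-15) = -6*(-15) = 90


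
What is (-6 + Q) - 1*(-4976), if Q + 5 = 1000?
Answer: 5965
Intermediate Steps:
Q = 995 (Q = -5 + 1000 = 995)
(-6 + Q) - 1*(-4976) = (-6 + 995) - 1*(-4976) = 989 + 4976 = 5965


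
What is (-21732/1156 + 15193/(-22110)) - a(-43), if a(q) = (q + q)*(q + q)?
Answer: -47383401247/6389790 ≈ -7415.5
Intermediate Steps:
a(q) = 4*q² (a(q) = (2*q)*(2*q) = 4*q²)
(-21732/1156 + 15193/(-22110)) - a(-43) = (-21732/1156 + 15193/(-22110)) - 4*(-43)² = (-21732*1/1156 + 15193*(-1/22110)) - 4*1849 = (-5433/289 - 15193/22110) - 1*7396 = -124514407/6389790 - 7396 = -47383401247/6389790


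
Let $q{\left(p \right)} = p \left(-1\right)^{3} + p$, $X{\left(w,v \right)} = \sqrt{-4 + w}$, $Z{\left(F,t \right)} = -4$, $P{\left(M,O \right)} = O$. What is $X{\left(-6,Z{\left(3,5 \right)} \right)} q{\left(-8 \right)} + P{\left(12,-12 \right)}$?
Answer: $-12$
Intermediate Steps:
$q{\left(p \right)} = 0$ ($q{\left(p \right)} = p \left(-1\right) + p = - p + p = 0$)
$X{\left(-6,Z{\left(3,5 \right)} \right)} q{\left(-8 \right)} + P{\left(12,-12 \right)} = \sqrt{-4 - 6} \cdot 0 - 12 = \sqrt{-10} \cdot 0 - 12 = i \sqrt{10} \cdot 0 - 12 = 0 - 12 = -12$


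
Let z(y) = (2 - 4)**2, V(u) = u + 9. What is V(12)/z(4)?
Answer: 21/4 ≈ 5.2500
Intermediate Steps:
V(u) = 9 + u
z(y) = 4 (z(y) = (-2)**2 = 4)
V(12)/z(4) = (9 + 12)/4 = 21*(1/4) = 21/4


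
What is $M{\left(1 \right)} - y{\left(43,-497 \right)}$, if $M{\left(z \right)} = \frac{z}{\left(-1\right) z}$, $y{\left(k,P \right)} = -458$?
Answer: $457$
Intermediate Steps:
$M{\left(z \right)} = -1$ ($M{\left(z \right)} = z \left(- \frac{1}{z}\right) = -1$)
$M{\left(1 \right)} - y{\left(43,-497 \right)} = -1 - -458 = -1 + 458 = 457$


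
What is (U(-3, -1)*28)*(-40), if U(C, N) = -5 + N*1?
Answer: 6720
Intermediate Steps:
U(C, N) = -5 + N
(U(-3, -1)*28)*(-40) = ((-5 - 1)*28)*(-40) = -6*28*(-40) = -168*(-40) = 6720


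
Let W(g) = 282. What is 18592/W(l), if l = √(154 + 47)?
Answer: 9296/141 ≈ 65.929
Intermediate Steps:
l = √201 ≈ 14.177
18592/W(l) = 18592/282 = 18592*(1/282) = 9296/141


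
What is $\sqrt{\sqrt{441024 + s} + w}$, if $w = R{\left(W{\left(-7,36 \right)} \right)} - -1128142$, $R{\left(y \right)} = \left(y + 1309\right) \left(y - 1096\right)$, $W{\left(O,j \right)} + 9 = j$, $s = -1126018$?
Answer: $\sqrt{-300042 + i \sqrt{684994}} \approx 0.755 + 547.76 i$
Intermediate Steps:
$W{\left(O,j \right)} = -9 + j$
$R{\left(y \right)} = \left(-1096 + y\right) \left(1309 + y\right)$ ($R{\left(y \right)} = \left(1309 + y\right) \left(-1096 + y\right) = \left(-1096 + y\right) \left(1309 + y\right)$)
$w = -300042$ ($w = \left(-1434664 + \left(-9 + 36\right)^{2} + 213 \left(-9 + 36\right)\right) - -1128142 = \left(-1434664 + 27^{2} + 213 \cdot 27\right) + 1128142 = \left(-1434664 + 729 + 5751\right) + 1128142 = -1428184 + 1128142 = -300042$)
$\sqrt{\sqrt{441024 + s} + w} = \sqrt{\sqrt{441024 - 1126018} - 300042} = \sqrt{\sqrt{-684994} - 300042} = \sqrt{i \sqrt{684994} - 300042} = \sqrt{-300042 + i \sqrt{684994}}$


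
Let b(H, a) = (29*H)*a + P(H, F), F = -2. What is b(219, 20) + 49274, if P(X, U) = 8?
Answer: 176302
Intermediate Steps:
b(H, a) = 8 + 29*H*a (b(H, a) = (29*H)*a + 8 = 29*H*a + 8 = 8 + 29*H*a)
b(219, 20) + 49274 = (8 + 29*219*20) + 49274 = (8 + 127020) + 49274 = 127028 + 49274 = 176302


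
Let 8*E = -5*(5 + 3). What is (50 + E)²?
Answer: 2025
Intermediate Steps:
E = -5 (E = (-5*(5 + 3))/8 = (-5*8)/8 = (⅛)*(-40) = -5)
(50 + E)² = (50 - 5)² = 45² = 2025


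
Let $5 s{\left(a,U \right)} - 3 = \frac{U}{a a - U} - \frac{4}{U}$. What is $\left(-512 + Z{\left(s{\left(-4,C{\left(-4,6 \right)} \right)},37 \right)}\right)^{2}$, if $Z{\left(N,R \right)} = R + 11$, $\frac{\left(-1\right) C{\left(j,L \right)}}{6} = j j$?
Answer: $215296$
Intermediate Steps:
$C{\left(j,L \right)} = - 6 j^{2}$ ($C{\left(j,L \right)} = - 6 j j = - 6 j^{2}$)
$s{\left(a,U \right)} = \frac{3}{5} - \frac{4}{5 U} + \frac{U}{5 \left(a^{2} - U\right)}$ ($s{\left(a,U \right)} = \frac{3}{5} + \frac{\frac{U}{a a - U} - \frac{4}{U}}{5} = \frac{3}{5} + \frac{\frac{U}{a^{2} - U} - \frac{4}{U}}{5} = \frac{3}{5} + \frac{- \frac{4}{U} + \frac{U}{a^{2} - U}}{5} = \frac{3}{5} + \left(- \frac{4}{5 U} + \frac{U}{5 \left(a^{2} - U\right)}\right) = \frac{3}{5} - \frac{4}{5 U} + \frac{U}{5 \left(a^{2} - U\right)}$)
$Z{\left(N,R \right)} = 11 + R$
$\left(-512 + Z{\left(s{\left(-4,C{\left(-4,6 \right)} \right)},37 \right)}\right)^{2} = \left(-512 + \left(11 + 37\right)\right)^{2} = \left(-512 + 48\right)^{2} = \left(-464\right)^{2} = 215296$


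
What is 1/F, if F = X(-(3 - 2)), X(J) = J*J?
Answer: 1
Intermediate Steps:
X(J) = J²
F = 1 (F = (-(3 - 2))² = (-1*1)² = (-1)² = 1)
1/F = 1/1 = 1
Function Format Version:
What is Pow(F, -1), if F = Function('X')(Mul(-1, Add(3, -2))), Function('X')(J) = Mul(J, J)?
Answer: 1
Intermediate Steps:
Function('X')(J) = Pow(J, 2)
F = 1 (F = Pow(Mul(-1, Add(3, -2)), 2) = Pow(Mul(-1, 1), 2) = Pow(-1, 2) = 1)
Pow(F, -1) = Pow(1, -1) = 1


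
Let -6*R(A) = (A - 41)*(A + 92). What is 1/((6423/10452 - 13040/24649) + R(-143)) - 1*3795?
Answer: -509685539185741/134304467275 ≈ -3795.0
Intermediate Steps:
R(A) = -(-41 + A)*(92 + A)/6 (R(A) = -(A - 41)*(A + 92)/6 = -(-41 + A)*(92 + A)/6)
1/((6423/10452 - 13040/24649) + R(-143)) - 1*3795 = 1/((6423/10452 - 13040/24649) + (1886/3 - 17/2*(-143) - ⅙*(-143)²)) - 1*3795 = 1/((6423*(1/10452) - 13040*1/24649) + (1886/3 + 2431/2 - ⅙*20449)) - 3795 = 1/((2141/3484 - 13040/24649) + (1886/3 + 2431/2 - 20449/6)) - 3795 = 1/(7342149/85877116 - 1564) - 3795 = 1/(-134304467275/85877116) - 3795 = -85877116/134304467275 - 3795 = -509685539185741/134304467275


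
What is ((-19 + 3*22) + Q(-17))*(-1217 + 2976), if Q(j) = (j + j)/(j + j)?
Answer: 84432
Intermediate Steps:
Q(j) = 1 (Q(j) = (2*j)/((2*j)) = (2*j)*(1/(2*j)) = 1)
((-19 + 3*22) + Q(-17))*(-1217 + 2976) = ((-19 + 3*22) + 1)*(-1217 + 2976) = ((-19 + 66) + 1)*1759 = (47 + 1)*1759 = 48*1759 = 84432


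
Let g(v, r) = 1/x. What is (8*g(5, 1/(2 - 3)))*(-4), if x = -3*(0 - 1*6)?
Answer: -16/9 ≈ -1.7778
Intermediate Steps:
x = 18 (x = -3*(0 - 6) = -3*(-6) = 18)
g(v, r) = 1/18
(8*g(5, 1/(2 - 3)))*(-4) = (8*(1/18))*(-4) = (4/9)*(-4) = -16/9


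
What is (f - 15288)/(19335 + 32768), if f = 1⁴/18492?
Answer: -282705695/963488676 ≈ -0.29342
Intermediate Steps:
f = 1/18492 (f = 1*(1/18492) = 1/18492 ≈ 5.4077e-5)
(f - 15288)/(19335 + 32768) = (1/18492 - 15288)/(19335 + 32768) = -282705695/18492/52103 = -282705695/18492*1/52103 = -282705695/963488676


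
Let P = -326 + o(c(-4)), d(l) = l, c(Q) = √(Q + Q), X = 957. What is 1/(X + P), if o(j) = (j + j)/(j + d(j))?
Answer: 1/632 ≈ 0.0015823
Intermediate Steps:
c(Q) = √2*√Q (c(Q) = √(2*Q) = √2*√Q)
o(j) = 1 (o(j) = (j + j)/(j + j) = (2*j)/((2*j)) = (2*j)*(1/(2*j)) = 1)
P = -325 (P = -326 + 1 = -325)
1/(X + P) = 1/(957 - 325) = 1/632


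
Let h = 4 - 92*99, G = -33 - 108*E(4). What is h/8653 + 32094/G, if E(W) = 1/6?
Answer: -5454386/8653 ≈ -630.35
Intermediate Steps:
E(W) = 1/6
G = -51 (G = -33 - 108*1/6 = -33 - 18 = -51)
h = -9104 (h = 4 - 9108 = -9104)
h/8653 + 32094/G = -9104/8653 + 32094/(-51) = -9104*1/8653 + 32094*(-1/51) = -9104/8653 - 10698/17 = -5454386/8653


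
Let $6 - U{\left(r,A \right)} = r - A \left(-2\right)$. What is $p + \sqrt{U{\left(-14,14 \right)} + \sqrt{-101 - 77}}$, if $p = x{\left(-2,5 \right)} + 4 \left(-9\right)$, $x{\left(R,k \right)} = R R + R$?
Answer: $-34 + \sqrt{-8 + i \sqrt{178}} \approx -32.056 + 3.4319 i$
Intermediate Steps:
$U{\left(r,A \right)} = 6 - r - 2 A$ ($U{\left(r,A \right)} = 6 - \left(r - A \left(-2\right)\right) = 6 - \left(r - - 2 A\right) = 6 - \left(r + 2 A\right) = 6 - r - 2 A$)
$x{\left(R,k \right)} = R + R^{2}$ ($x{\left(R,k \right)} = R^{2} + R = R + R^{2}$)
$p = -34$ ($p = - 2 \left(1 - 2\right) + 4 \left(-9\right) = \left(-2\right) \left(-1\right) - 36 = 2 - 36 = -34$)
$p + \sqrt{U{\left(-14,14 \right)} + \sqrt{-101 - 77}} = -34 + \sqrt{\left(6 - -14 - 28\right) + \sqrt{-101 - 77}} = -34 + \sqrt{\left(6 + 14 - 28\right) + \sqrt{-178}} = -34 + \sqrt{-8 + i \sqrt{178}}$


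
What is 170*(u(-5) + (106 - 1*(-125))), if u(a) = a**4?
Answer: 145520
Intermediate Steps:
170*(u(-5) + (106 - 1*(-125))) = 170*((-5)**4 + (106 - 1*(-125))) = 170*(625 + (106 + 125)) = 170*(625 + 231) = 170*856 = 145520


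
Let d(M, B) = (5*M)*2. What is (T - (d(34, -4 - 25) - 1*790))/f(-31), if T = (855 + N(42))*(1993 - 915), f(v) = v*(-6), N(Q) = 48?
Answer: 162314/31 ≈ 5235.9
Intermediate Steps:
f(v) = -6*v
d(M, B) = 10*M
T = 973434 (T = (855 + 48)*(1993 - 915) = 903*1078 = 973434)
(T - (d(34, -4 - 25) - 1*790))/f(-31) = (973434 - (10*34 - 1*790))/((-6*(-31))) = (973434 - (340 - 790))/186 = (973434 - 1*(-450))*(1/186) = (973434 + 450)*(1/186) = 973884*(1/186) = 162314/31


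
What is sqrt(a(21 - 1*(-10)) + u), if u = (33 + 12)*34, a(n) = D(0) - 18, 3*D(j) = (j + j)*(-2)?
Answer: 6*sqrt(42) ≈ 38.884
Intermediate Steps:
D(j) = -4*j/3 (D(j) = ((j + j)*(-2))/3 = ((2*j)*(-2))/3 = (-4*j)/3 = -4*j/3)
a(n) = -18 (a(n) = -4/3*0 - 18 = 0 - 18 = -18)
u = 1530 (u = 45*34 = 1530)
sqrt(a(21 - 1*(-10)) + u) = sqrt(-18 + 1530) = sqrt(1512) = 6*sqrt(42)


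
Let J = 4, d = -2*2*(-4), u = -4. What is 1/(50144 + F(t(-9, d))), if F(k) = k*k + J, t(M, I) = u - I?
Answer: 1/50548 ≈ 1.9783e-5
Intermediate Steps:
d = 16 (d = -4*(-4) = 16)
t(M, I) = -4 - I
F(k) = 4 + k² (F(k) = k*k + 4 = k² + 4 = 4 + k²)
1/(50144 + F(t(-9, d))) = 1/(50144 + (4 + (-4 - 1*16)²)) = 1/(50144 + (4 + (-4 - 16)²)) = 1/(50144 + (4 + (-20)²)) = 1/(50144 + (4 + 400)) = 1/(50144 + 404) = 1/50548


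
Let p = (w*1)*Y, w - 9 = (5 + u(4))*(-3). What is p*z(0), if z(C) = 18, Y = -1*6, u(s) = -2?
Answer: 0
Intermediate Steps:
Y = -6
w = 0 (w = 9 + (5 - 2)*(-3) = 9 + 3*(-3) = 9 - 9 = 0)
p = 0 (p = (0*1)*(-6) = 0*(-6) = 0)
p*z(0) = 0*18 = 0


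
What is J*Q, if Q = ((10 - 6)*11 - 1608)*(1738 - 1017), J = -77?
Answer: 86828588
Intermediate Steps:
Q = -1127644 (Q = (4*11 - 1608)*721 = (44 - 1608)*721 = -1564*721 = -1127644)
J*Q = -77*(-1127644) = 86828588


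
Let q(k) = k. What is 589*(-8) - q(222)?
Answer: -4934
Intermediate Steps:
589*(-8) - q(222) = 589*(-8) - 1*222 = -4712 - 222 = -4934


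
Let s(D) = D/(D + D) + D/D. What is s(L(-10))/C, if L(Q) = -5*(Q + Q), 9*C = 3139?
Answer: 27/6278 ≈ 0.0043007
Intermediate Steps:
C = 3139/9 (C = (1/9)*3139 = 3139/9 ≈ 348.78)
L(Q) = -10*Q
s(D) = 3/2 (s(D) = D/((2*D)) + 1 = D*(1/(2*D)) + 1 = 1/2 + 1 = 3/2)
s(L(-10))/C = 3/(2*(3139/9)) = (3/2)*(9/3139) = 27/6278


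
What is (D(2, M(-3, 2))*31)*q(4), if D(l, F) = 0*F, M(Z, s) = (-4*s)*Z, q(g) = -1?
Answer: 0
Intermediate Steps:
M(Z, s) = -4*Z*s
D(l, F) = 0
(D(2, M(-3, 2))*31)*q(4) = (0*31)*(-1) = 0*(-1) = 0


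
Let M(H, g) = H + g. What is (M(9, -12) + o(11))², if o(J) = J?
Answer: 64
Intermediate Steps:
(M(9, -12) + o(11))² = ((9 - 12) + 11)² = (-3 + 11)² = 8² = 64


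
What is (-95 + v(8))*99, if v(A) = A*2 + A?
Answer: -7029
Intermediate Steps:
v(A) = 3*A (v(A) = 2*A + A = 3*A)
(-95 + v(8))*99 = (-95 + 3*8)*99 = (-95 + 24)*99 = -71*99 = -7029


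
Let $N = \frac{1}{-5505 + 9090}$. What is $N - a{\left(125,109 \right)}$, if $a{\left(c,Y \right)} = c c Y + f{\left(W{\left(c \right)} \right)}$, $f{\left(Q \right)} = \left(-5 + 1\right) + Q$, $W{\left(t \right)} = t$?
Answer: $- \frac{6106136909}{3585} \approx -1.7032 \cdot 10^{6}$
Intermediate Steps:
$f{\left(Q \right)} = -4 + Q$
$a{\left(c,Y \right)} = -4 + c + Y c^{2}$ ($a{\left(c,Y \right)} = c c Y + \left(-4 + c\right) = c^{2} Y + \left(-4 + c\right) = Y c^{2} + \left(-4 + c\right) = -4 + c + Y c^{2}$)
$N = \frac{1}{3585} \approx 0.00027894$
$N - a{\left(125,109 \right)} = \frac{1}{3585} - \left(-4 + 125 + 109 \cdot 125^{2}\right) = \frac{1}{3585} - \left(-4 + 125 + 109 \cdot 15625\right) = \frac{1}{3585} - \left(-4 + 125 + 1703125\right) = \frac{1}{3585} - 1703246 = - \frac{6106136909}{3585}$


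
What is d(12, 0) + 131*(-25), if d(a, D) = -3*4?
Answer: -3287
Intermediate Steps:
d(a, D) = -12
d(12, 0) + 131*(-25) = -12 + 131*(-25) = -12 - 3275 = -3287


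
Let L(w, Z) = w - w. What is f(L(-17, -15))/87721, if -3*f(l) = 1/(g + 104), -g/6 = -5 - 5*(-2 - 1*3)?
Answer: 1/4210608 ≈ 2.3750e-7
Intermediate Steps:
L(w, Z) = 0
g = -120 (g = -6*(-5 - 5*(-2 - 1*3)) = -6*(-5 - 5*(-2 - 3)) = -6*(-5 - 5*(-5)) = -6*(-5 + 25) = -6*20 = -120)
f(l) = 1/48 (f(l) = -1/(3*(-120 + 104)) = -1/3/(-16) = -1/3*(-1/16) = 1/48)
f(L(-17, -15))/87721 = (1/48)/87721 = (1/48)*(1/87721) = 1/4210608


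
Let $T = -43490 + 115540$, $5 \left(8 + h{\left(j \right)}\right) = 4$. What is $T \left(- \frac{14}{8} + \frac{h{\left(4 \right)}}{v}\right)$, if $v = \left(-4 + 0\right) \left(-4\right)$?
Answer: $-158510$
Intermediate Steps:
$h{\left(j \right)} = - \frac{36}{5}$ ($h{\left(j \right)} = -8 + \frac{1}{5} \cdot 4 = -8 + \frac{4}{5} = - \frac{36}{5}$)
$v = 16$ ($v = \left(-4\right) \left(-4\right) = 16$)
$T = 72050$
$T \left(- \frac{14}{8} + \frac{h{\left(4 \right)}}{v}\right) = 72050 \left(- \frac{14}{8} - \frac{36}{5 \cdot 16}\right) = 72050 \left(\left(-14\right) \frac{1}{8} - \frac{9}{20}\right) = 72050 \left(- \frac{7}{4} - \frac{9}{20}\right) = 72050 \left(- \frac{11}{5}\right) = -158510$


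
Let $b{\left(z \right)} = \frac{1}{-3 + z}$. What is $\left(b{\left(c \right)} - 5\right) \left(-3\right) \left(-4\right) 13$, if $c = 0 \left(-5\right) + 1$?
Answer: $-858$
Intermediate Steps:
$c = 1$ ($c = 0 + 1 = 1$)
$\left(b{\left(c \right)} - 5\right) \left(-3\right) \left(-4\right) 13 = \left(\frac{1}{-3 + 1} - 5\right) \left(-3\right) \left(-4\right) 13 = \left(\frac{1}{-2} - 5\right) \left(-3\right) \left(-4\right) 13 = \left(- \frac{1}{2} - 5\right) \left(-3\right) \left(-4\right) 13 = \left(- \frac{11}{2}\right) \left(-3\right) \left(-4\right) 13 = \frac{33}{2} \left(-4\right) 13 = \left(-66\right) 13 = -858$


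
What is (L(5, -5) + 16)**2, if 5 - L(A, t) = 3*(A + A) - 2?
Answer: 49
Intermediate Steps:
L(A, t) = 7 - 6*A (L(A, t) = 5 - (3*(A + A) - 2) = 5 - (3*(2*A) - 2) = 5 - (6*A - 2) = 5 - (-2 + 6*A) = 5 + (2 - 6*A) = 7 - 6*A)
(L(5, -5) + 16)**2 = ((7 - 6*5) + 16)**2 = ((7 - 30) + 16)**2 = (-23 + 16)**2 = (-7)**2 = 49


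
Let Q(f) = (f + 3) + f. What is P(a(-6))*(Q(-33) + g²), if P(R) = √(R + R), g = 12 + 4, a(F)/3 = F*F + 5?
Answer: 193*√246 ≈ 3027.1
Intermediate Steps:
a(F) = 15 + 3*F² (a(F) = 3*(F*F + 5) = 3*(F² + 5) = 3*(5 + F²) = 15 + 3*F²)
g = 16
P(R) = √2*√R (P(R) = √(2*R) = √2*√R)
Q(f) = 3 + 2*f (Q(f) = (3 + f) + f = 3 + 2*f)
P(a(-6))*(Q(-33) + g²) = (√2*√(15 + 3*(-6)²))*((3 + 2*(-33)) + 16²) = (√2*√(15 + 3*36))*((3 - 66) + 256) = (√2*√(15 + 108))*(-63 + 256) = (√2*√123)*193 = √246*193 = 193*√246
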